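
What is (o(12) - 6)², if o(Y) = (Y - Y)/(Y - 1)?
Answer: 36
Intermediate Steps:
o(Y) = 0 (o(Y) = 0/(-1 + Y) = 0)
(o(12) - 6)² = (0 - 6)² = (-6)² = 36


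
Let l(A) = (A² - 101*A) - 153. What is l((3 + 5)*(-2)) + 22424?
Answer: 24143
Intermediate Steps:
l(A) = -153 + A² - 101*A
l((3 + 5)*(-2)) + 22424 = (-153 + ((3 + 5)*(-2))² - 101*(3 + 5)*(-2)) + 22424 = (-153 + (8*(-2))² - 808*(-2)) + 22424 = (-153 + (-16)² - 101*(-16)) + 22424 = (-153 + 256 + 1616) + 22424 = 1719 + 22424 = 24143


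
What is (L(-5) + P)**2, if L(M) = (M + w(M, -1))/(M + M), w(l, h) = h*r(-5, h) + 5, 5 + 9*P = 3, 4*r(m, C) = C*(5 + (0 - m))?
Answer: 289/1296 ≈ 0.22299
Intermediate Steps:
r(m, C) = C*(5 - m)/4 (r(m, C) = (C*(5 + (0 - m)))/4 = (C*(5 - m))/4 = C*(5 - m)/4)
P = -2/9 (P = -5/9 + (1/9)*3 = -5/9 + 1/3 = -2/9 ≈ -0.22222)
w(l, h) = 5 + 5*h**2/2 (w(l, h) = h*(h*(5 - 1*(-5))/4) + 5 = h*(h*(5 + 5)/4) + 5 = h*((1/4)*h*10) + 5 = h*(5*h/2) + 5 = 5*h**2/2 + 5 = 5 + 5*h**2/2)
L(M) = (15/2 + M)/(2*M) (L(M) = (M + (5 + (5/2)*(-1)**2))/(M + M) = (M + (5 + (5/2)*1))/((2*M)) = (M + (5 + 5/2))*(1/(2*M)) = (M + 15/2)*(1/(2*M)) = (15/2 + M)*(1/(2*M)) = (15/2 + M)/(2*M))
(L(-5) + P)**2 = ((1/4)*(15 + 2*(-5))/(-5) - 2/9)**2 = ((1/4)*(-1/5)*(15 - 10) - 2/9)**2 = ((1/4)*(-1/5)*5 - 2/9)**2 = (-1/4 - 2/9)**2 = (-17/36)**2 = 289/1296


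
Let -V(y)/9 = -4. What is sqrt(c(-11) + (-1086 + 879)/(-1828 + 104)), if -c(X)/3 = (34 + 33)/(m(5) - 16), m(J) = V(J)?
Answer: I*sqrt(46114845)/2155 ≈ 3.1512*I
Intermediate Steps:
V(y) = 36 (V(y) = -9*(-4) = 36)
m(J) = 36
c(X) = -201/20 (c(X) = -3*(34 + 33)/(36 - 16) = -201/20)
sqrt(c(-11) + (-1086 + 879)/(-1828 + 104)) = sqrt(-201/20 + (-1086 + 879)/(-1828 + 104)) = sqrt(-201/20 - 207/(-1724)) = sqrt(-201/20 - 207*(-1/1724)) = sqrt(-201/20 + 207/1724) = sqrt(-21399/2155) = I*sqrt(46114845)/2155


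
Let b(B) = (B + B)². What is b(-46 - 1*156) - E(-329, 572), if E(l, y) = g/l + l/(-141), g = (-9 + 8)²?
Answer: 161091892/987 ≈ 1.6321e+5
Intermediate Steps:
b(B) = 4*B² (b(B) = (2*B)² = 4*B²)
g = 1 (g = (-1)² = 1)
E(l, y) = 1/l - l/141 (E(l, y) = 1/l + l/(-141) = 1/l + l*(-1/141) = 1/l - l/141)
b(-46 - 1*156) - E(-329, 572) = 4*(-46 - 1*156)² - (1/(-329) - 1/141*(-329)) = 4*(-46 - 156)² - (-1/329 + 7/3) = 4*(-202)² - 1*2300/987 = 4*40804 - 2300/987 = 163216 - 2300/987 = 161091892/987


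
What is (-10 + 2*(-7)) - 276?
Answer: -300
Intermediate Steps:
(-10 + 2*(-7)) - 276 = (-10 - 14) - 276 = -24 - 276 = -300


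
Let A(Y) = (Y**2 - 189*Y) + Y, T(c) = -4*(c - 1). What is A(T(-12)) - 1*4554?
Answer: -11626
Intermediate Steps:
T(c) = 4 - 4*c (T(c) = -4*(-1 + c) = 4 - 4*c)
A(Y) = Y**2 - 188*Y
A(T(-12)) - 1*4554 = (4 - 4*(-12))*(-188 + (4 - 4*(-12))) - 1*4554 = (4 + 48)*(-188 + (4 + 48)) - 4554 = 52*(-188 + 52) - 4554 = 52*(-136) - 4554 = -7072 - 4554 = -11626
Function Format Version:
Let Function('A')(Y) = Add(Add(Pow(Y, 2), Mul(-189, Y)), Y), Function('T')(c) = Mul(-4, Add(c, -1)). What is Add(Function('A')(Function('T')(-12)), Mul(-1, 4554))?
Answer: -11626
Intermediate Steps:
Function('T')(c) = Add(4, Mul(-4, c)) (Function('T')(c) = Mul(-4, Add(-1, c)) = Add(4, Mul(-4, c)))
Function('A')(Y) = Add(Pow(Y, 2), Mul(-188, Y))
Add(Function('A')(Function('T')(-12)), Mul(-1, 4554)) = Add(Mul(Add(4, Mul(-4, -12)), Add(-188, Add(4, Mul(-4, -12)))), Mul(-1, 4554)) = Add(Mul(Add(4, 48), Add(-188, Add(4, 48))), -4554) = Add(Mul(52, Add(-188, 52)), -4554) = Add(Mul(52, -136), -4554) = Add(-7072, -4554) = -11626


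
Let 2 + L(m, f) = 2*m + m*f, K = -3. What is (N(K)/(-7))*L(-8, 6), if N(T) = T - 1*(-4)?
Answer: 66/7 ≈ 9.4286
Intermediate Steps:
N(T) = 4 + T (N(T) = T + 4 = 4 + T)
L(m, f) = -2 + 2*m + f*m (L(m, f) = -2 + (2*m + m*f) = -2 + (2*m + f*m) = -2 + 2*m + f*m)
(N(K)/(-7))*L(-8, 6) = ((4 - 3)/(-7))*(-2 + 2*(-8) + 6*(-8)) = (1*(-⅐))*(-2 - 16 - 48) = -⅐*(-66) = 66/7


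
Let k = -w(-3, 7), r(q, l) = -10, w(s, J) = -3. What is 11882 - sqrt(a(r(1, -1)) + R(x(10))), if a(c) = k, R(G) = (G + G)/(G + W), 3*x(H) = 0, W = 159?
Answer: 11882 - sqrt(3) ≈ 11880.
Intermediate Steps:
x(H) = 0 (x(H) = (1/3)*0 = 0)
R(G) = 2*G/(159 + G) (R(G) = (G + G)/(G + 159) = (2*G)/(159 + G) = 2*G/(159 + G))
k = 3 (k = -1*(-3) = 3)
a(c) = 3
11882 - sqrt(a(r(1, -1)) + R(x(10))) = 11882 - sqrt(3 + 2*0/(159 + 0)) = 11882 - sqrt(3 + 2*0/159) = 11882 - sqrt(3 + 2*0*(1/159)) = 11882 - sqrt(3 + 0) = 11882 - sqrt(3)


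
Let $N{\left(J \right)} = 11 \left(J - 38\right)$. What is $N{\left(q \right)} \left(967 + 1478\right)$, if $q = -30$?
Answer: $-1828860$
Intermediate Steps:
$N{\left(J \right)} = -418 + 11 J$ ($N{\left(J \right)} = 11 \left(-38 + J\right) = -418 + 11 J$)
$N{\left(q \right)} \left(967 + 1478\right) = \left(-418 + 11 \left(-30\right)\right) \left(967 + 1478\right) = \left(-418 - 330\right) 2445 = \left(-748\right) 2445 = -1828860$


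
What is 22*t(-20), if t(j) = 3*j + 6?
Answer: -1188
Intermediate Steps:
t(j) = 6 + 3*j
22*t(-20) = 22*(6 + 3*(-20)) = 22*(6 - 60) = 22*(-54) = -1188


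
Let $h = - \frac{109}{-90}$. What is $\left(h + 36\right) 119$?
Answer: $\frac{398531}{90} \approx 4428.1$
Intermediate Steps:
$h = \frac{109}{90}$ ($h = \left(-109\right) \left(- \frac{1}{90}\right) = \frac{109}{90} \approx 1.2111$)
$\left(h + 36\right) 119 = \left(\frac{109}{90} + 36\right) 119 = \frac{3349}{90} \cdot 119 = \frac{398531}{90}$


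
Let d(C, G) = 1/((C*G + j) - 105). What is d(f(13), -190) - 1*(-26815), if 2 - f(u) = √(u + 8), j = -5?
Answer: 198431007/7400 + 19*√21/51800 ≈ 26815.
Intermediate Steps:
f(u) = 2 - √(8 + u) (f(u) = 2 - √(u + 8) = 2 - √(8 + u))
d(C, G) = 1/(-110 + C*G) (d(C, G) = 1/((C*G - 5) - 105) = 1/((-5 + C*G) - 105) = 1/(-110 + C*G))
d(f(13), -190) - 1*(-26815) = 1/(-110 + (2 - √(8 + 13))*(-190)) - 1*(-26815) = 1/(-110 + (2 - √21)*(-190)) + 26815 = 1/(-110 + (-380 + 190*√21)) + 26815 = 1/(-490 + 190*√21) + 26815 = 26815 + 1/(-490 + 190*√21)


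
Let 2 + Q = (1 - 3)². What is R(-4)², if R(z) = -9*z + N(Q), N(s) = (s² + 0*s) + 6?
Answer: 2116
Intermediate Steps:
Q = 2 (Q = -2 + (1 - 3)² = -2 + (-2)² = -2 + 4 = 2)
N(s) = 6 + s² (N(s) = (s² + 0) + 6 = s² + 6 = 6 + s²)
R(z) = 10 - 9*z (R(z) = -9*z + (6 + 2²) = -9*z + (6 + 4) = -9*z + 10 = 10 - 9*z)
R(-4)² = (10 - 9*(-4))² = (10 + 36)² = 46² = 2116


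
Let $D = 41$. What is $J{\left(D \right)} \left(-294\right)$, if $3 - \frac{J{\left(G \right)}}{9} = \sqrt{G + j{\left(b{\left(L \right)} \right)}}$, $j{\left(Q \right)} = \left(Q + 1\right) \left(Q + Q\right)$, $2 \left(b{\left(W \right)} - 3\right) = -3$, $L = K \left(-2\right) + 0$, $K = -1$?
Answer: $-7938 + 1323 \sqrt{194} \approx 10489.0$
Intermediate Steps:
$L = 2$ ($L = \left(-1\right) \left(-2\right) + 0 = 2 + 0 = 2$)
$b{\left(W \right)} = \frac{3}{2}$ ($b{\left(W \right)} = 3 + \frac{1}{2} \left(-3\right) = 3 - \frac{3}{2} = \frac{3}{2}$)
$j{\left(Q \right)} = 2 Q \left(1 + Q\right)$ ($j{\left(Q \right)} = \left(1 + Q\right) 2 Q = 2 Q \left(1 + Q\right)$)
$J{\left(G \right)} = 27 - 9 \sqrt{\frac{15}{2} + G}$ ($J{\left(G \right)} = 27 - 9 \sqrt{G + 2 \cdot \frac{3}{2} \left(1 + \frac{3}{2}\right)} = 27 - 9 \sqrt{G + 2 \cdot \frac{3}{2} \cdot \frac{5}{2}} = 27 - 9 \sqrt{G + \frac{15}{2}} = 27 - 9 \sqrt{\frac{15}{2} + G}$)
$J{\left(D \right)} \left(-294\right) = \left(27 - \frac{9 \sqrt{30 + 4 \cdot 41}}{2}\right) \left(-294\right) = \left(27 - \frac{9 \sqrt{30 + 164}}{2}\right) \left(-294\right) = \left(27 - \frac{9 \sqrt{194}}{2}\right) \left(-294\right) = -7938 + 1323 \sqrt{194}$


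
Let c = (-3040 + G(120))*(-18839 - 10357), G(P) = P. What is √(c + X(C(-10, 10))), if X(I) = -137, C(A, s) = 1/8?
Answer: √85252183 ≈ 9233.2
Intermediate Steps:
C(A, s) = ⅛
c = 85252320 (c = (-3040 + 120)*(-18839 - 10357) = -2920*(-29196) = 85252320)
√(c + X(C(-10, 10))) = √(85252320 - 137) = √85252183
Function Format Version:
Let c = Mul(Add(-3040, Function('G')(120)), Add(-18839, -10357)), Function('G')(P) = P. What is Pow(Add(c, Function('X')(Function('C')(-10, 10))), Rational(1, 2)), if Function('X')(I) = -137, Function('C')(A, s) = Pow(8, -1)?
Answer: Pow(85252183, Rational(1, 2)) ≈ 9233.2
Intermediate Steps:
Function('C')(A, s) = Rational(1, 8)
c = 85252320 (c = Mul(Add(-3040, 120), Add(-18839, -10357)) = Mul(-2920, -29196) = 85252320)
Pow(Add(c, Function('X')(Function('C')(-10, 10))), Rational(1, 2)) = Pow(Add(85252320, -137), Rational(1, 2)) = Pow(85252183, Rational(1, 2))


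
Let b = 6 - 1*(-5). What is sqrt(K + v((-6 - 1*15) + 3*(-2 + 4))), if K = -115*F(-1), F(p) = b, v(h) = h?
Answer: 16*I*sqrt(5) ≈ 35.777*I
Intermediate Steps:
b = 11 (b = 6 + 5 = 11)
F(p) = 11
K = -1265 (K = -115*11 = -1265)
sqrt(K + v((-6 - 1*15) + 3*(-2 + 4))) = sqrt(-1265 + ((-6 - 1*15) + 3*(-2 + 4))) = sqrt(-1265 + ((-6 - 15) + 3*2)) = sqrt(-1265 + (-21 + 6)) = sqrt(-1265 - 15) = sqrt(-1280) = 16*I*sqrt(5)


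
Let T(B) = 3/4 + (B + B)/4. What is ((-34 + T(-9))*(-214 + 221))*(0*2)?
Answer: 0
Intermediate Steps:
T(B) = 3/4 + B/2 (T(B) = 3*(1/4) + (2*B)*(1/4) = 3/4 + B/2)
((-34 + T(-9))*(-214 + 221))*(0*2) = ((-34 + (3/4 + (1/2)*(-9)))*(-214 + 221))*(0*2) = ((-34 + (3/4 - 9/2))*7)*0 = ((-34 - 15/4)*7)*0 = -151/4*7*0 = -1057/4*0 = 0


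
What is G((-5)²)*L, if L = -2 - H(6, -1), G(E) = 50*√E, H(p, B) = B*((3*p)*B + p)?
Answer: -3500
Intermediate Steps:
H(p, B) = B*(p + 3*B*p) (H(p, B) = B*(3*B*p + p) = B*(p + 3*B*p))
L = -14 (L = -2 - (-1)*6*(1 + 3*(-1)) = -2 - (-1)*6*(1 - 3) = -2 - (-1)*6*(-2) = -2 - 1*12 = -2 - 12 = -14)
G((-5)²)*L = (50*√((-5)²))*(-14) = (50*√25)*(-14) = (50*5)*(-14) = 250*(-14) = -3500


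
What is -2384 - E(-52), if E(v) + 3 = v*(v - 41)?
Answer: -7217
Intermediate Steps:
E(v) = -3 + v*(-41 + v) (E(v) = -3 + v*(v - 41) = -3 + v*(-41 + v))
-2384 - E(-52) = -2384 - (-3 + (-52)² - 41*(-52)) = -2384 - (-3 + 2704 + 2132) = -2384 - 1*4833 = -2384 - 4833 = -7217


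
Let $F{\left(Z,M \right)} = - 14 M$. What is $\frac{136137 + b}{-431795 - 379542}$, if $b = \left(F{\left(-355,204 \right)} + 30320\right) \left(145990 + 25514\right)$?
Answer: $- \frac{4710321993}{811337} \approx -5805.6$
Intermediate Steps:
$b = 4710185856$ ($b = \left(\left(-14\right) 204 + 30320\right) \left(145990 + 25514\right) = \left(-2856 + 30320\right) 171504 = 27464 \cdot 171504 = 4710185856$)
$\frac{136137 + b}{-431795 - 379542} = \frac{136137 + 4710185856}{-431795 - 379542} = \frac{4710321993}{-811337} = 4710321993 \left(- \frac{1}{811337}\right) = - \frac{4710321993}{811337}$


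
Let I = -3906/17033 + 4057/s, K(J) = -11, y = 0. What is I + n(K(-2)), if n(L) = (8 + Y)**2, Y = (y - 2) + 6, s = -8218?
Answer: 20055513547/139977194 ≈ 143.28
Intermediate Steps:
Y = 4 (Y = (0 - 2) + 6 = -2 + 6 = 4)
n(L) = 144 (n(L) = (8 + 4)**2 = 12**2 = 144)
I = -101202389/139977194 (I = -3906/17033 + 4057/(-8218) = -3906*1/17033 + 4057*(-1/8218) = -3906/17033 - 4057/8218 = -101202389/139977194 ≈ -0.72299)
I + n(K(-2)) = -101202389/139977194 + 144 = 20055513547/139977194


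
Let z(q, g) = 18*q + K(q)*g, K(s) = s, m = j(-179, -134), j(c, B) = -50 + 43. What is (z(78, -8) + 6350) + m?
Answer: 7123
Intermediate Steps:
j(c, B) = -7
m = -7
z(q, g) = 18*q + g*q (z(q, g) = 18*q + q*g = 18*q + g*q)
(z(78, -8) + 6350) + m = (78*(18 - 8) + 6350) - 7 = (78*10 + 6350) - 7 = (780 + 6350) - 7 = 7130 - 7 = 7123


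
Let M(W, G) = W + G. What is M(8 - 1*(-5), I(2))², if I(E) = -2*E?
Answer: 81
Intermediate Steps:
M(W, G) = G + W
M(8 - 1*(-5), I(2))² = (-2*2 + (8 - 1*(-5)))² = (-4 + (8 + 5))² = (-4 + 13)² = 9² = 81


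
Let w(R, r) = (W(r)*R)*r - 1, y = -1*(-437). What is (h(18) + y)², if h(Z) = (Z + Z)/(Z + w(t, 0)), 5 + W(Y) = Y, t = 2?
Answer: 55726225/289 ≈ 1.9282e+5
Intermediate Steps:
W(Y) = -5 + Y
y = 437
w(R, r) = -1 + R*r*(-5 + r) (w(R, r) = ((-5 + r)*R)*r - 1 = (R*(-5 + r))*r - 1 = R*r*(-5 + r) - 1 = -1 + R*r*(-5 + r))
h(Z) = 2*Z/(-1 + Z) (h(Z) = (Z + Z)/(Z + (-1 + 2*0*(-5 + 0))) = (2*Z)/(Z + (-1 + 2*0*(-5))) = (2*Z)/(Z + (-1 + 0)) = (2*Z)/(Z - 1) = (2*Z)/(-1 + Z) = 2*Z/(-1 + Z))
(h(18) + y)² = (2*18/(-1 + 18) + 437)² = (2*18/17 + 437)² = (2*18*(1/17) + 437)² = (36/17 + 437)² = (7465/17)² = 55726225/289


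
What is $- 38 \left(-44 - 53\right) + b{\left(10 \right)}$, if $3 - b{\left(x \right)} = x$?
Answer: $3679$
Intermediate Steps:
$b{\left(x \right)} = 3 - x$
$- 38 \left(-44 - 53\right) + b{\left(10 \right)} = - 38 \left(-44 - 53\right) + \left(3 - 10\right) = \left(-38\right) \left(-97\right) - 7 = 3686 - 7 = 3679$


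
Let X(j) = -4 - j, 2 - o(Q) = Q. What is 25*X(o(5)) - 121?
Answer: -146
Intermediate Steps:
o(Q) = 2 - Q
25*X(o(5)) - 121 = 25*(-4 - (2 - 1*5)) - 121 = 25*(-4 - (2 - 5)) - 121 = 25*(-4 - 1*(-3)) - 121 = 25*(-4 + 3) - 121 = 25*(-1) - 121 = -25 - 121 = -146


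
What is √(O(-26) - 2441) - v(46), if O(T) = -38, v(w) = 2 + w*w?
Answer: -2118 + I*√2479 ≈ -2118.0 + 49.79*I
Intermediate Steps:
v(w) = 2 + w²
√(O(-26) - 2441) - v(46) = √(-38 - 2441) - (2 + 46²) = √(-2479) - (2 + 2116) = I*√2479 - 1*2118 = I*√2479 - 2118 = -2118 + I*√2479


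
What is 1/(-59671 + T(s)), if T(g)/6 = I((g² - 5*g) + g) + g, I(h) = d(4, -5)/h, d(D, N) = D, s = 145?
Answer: -6815/400728807 ≈ -1.7007e-5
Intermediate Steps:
I(h) = 4/h
T(g) = 6*g + 24/(g² - 4*g) (T(g) = 6*(4/((g² - 5*g) + g) + g) = 6*(4/(g² - 4*g) + g) = 6*(g + 4/(g² - 4*g)) = 6*g + 24/(g² - 4*g))
1/(-59671 + T(s)) = 1/(-59671 + 6*(4 + 145²*(-4 + 145))/(145*(-4 + 145))) = 1/(-59671 + 6*(1/145)*(4 + 21025*141)/141) = 1/(-59671 + 6*(1/145)*(1/141)*(4 + 2964525)) = 1/(-59671 + 6*(1/145)*(1/141)*2964529) = 1/(-59671 + 5929058/6815) = 1/(-400728807/6815) = -6815/400728807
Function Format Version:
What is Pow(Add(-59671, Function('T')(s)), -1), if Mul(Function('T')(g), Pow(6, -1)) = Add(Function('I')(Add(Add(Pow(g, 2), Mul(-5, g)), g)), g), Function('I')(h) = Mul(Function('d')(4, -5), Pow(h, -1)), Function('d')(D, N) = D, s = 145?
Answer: Rational(-6815, 400728807) ≈ -1.7007e-5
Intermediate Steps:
Function('I')(h) = Mul(4, Pow(h, -1))
Function('T')(g) = Add(Mul(6, g), Mul(24, Pow(Add(Pow(g, 2), Mul(-4, g)), -1))) (Function('T')(g) = Mul(6, Add(Mul(4, Pow(Add(Add(Pow(g, 2), Mul(-5, g)), g), -1)), g)) = Mul(6, Add(Mul(4, Pow(Add(Pow(g, 2), Mul(-4, g)), -1)), g)) = Mul(6, Add(g, Mul(4, Pow(Add(Pow(g, 2), Mul(-4, g)), -1)))) = Add(Mul(6, g), Mul(24, Pow(Add(Pow(g, 2), Mul(-4, g)), -1))))
Pow(Add(-59671, Function('T')(s)), -1) = Pow(Add(-59671, Mul(6, Pow(145, -1), Pow(Add(-4, 145), -1), Add(4, Mul(Pow(145, 2), Add(-4, 145))))), -1) = Pow(Add(-59671, Mul(6, Rational(1, 145), Pow(141, -1), Add(4, Mul(21025, 141)))), -1) = Pow(Add(-59671, Mul(6, Rational(1, 145), Rational(1, 141), Add(4, 2964525))), -1) = Pow(Add(-59671, Mul(6, Rational(1, 145), Rational(1, 141), 2964529)), -1) = Pow(Add(-59671, Rational(5929058, 6815)), -1) = Pow(Rational(-400728807, 6815), -1) = Rational(-6815, 400728807)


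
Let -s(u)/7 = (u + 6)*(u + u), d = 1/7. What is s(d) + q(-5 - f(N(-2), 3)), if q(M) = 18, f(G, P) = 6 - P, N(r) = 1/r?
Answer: 40/7 ≈ 5.7143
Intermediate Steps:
d = ⅐ ≈ 0.14286
s(u) = -14*u*(6 + u) (s(u) = -7*(u + 6)*(u + u) = -7*(6 + u)*2*u = -14*u*(6 + u))
s(d) + q(-5 - f(N(-2), 3)) = -14*⅐*(6 + ⅐) + 18 = -14*⅐*43/7 + 18 = -86/7 + 18 = 40/7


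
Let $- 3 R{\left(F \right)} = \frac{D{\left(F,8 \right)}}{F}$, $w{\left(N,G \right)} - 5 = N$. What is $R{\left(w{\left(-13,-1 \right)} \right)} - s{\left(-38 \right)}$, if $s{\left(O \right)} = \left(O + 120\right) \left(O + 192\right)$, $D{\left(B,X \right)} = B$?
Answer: $- \frac{37885}{3} \approx -12628.0$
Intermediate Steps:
$w{\left(N,G \right)} = 5 + N$
$R{\left(F \right)} = - \frac{1}{3}$ ($R{\left(F \right)} = - \frac{F \frac{1}{F}}{3} = \left(- \frac{1}{3}\right) 1 = - \frac{1}{3}$)
$s{\left(O \right)} = \left(120 + O\right) \left(192 + O\right)$
$R{\left(w{\left(-13,-1 \right)} \right)} - s{\left(-38 \right)} = - \frac{1}{3} - \left(23040 + \left(-38\right)^{2} + 312 \left(-38\right)\right) = - \frac{1}{3} - \left(23040 + 1444 - 11856\right) = - \frac{1}{3} - 12628 = - \frac{37885}{3}$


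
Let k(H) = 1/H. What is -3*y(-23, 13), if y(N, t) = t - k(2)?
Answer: -75/2 ≈ -37.500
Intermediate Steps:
y(N, t) = -1/2 + t (y(N, t) = t - 1/2 = -1/2 + t)
-3*y(-23, 13) = -3*(-1/2 + 13) = -3*25/2 = -75/2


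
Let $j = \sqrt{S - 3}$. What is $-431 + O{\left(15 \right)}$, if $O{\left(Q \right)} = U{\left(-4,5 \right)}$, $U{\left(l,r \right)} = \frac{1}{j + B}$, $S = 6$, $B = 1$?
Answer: $- \frac{863}{2} + \frac{\sqrt{3}}{2} \approx -430.63$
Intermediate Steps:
$j = \sqrt{3}$ ($j = \sqrt{6 - 3} = \sqrt{3} \approx 1.732$)
$U{\left(l,r \right)} = \frac{1}{1 + \sqrt{3}}$ ($U{\left(l,r \right)} = \frac{1}{\sqrt{3} + 1} = \frac{1}{1 + \sqrt{3}}$)
$O{\left(Q \right)} = - \frac{1}{2} + \frac{\sqrt{3}}{2}$
$-431 + O{\left(15 \right)} = -431 - \left(\frac{1}{2} - \frac{\sqrt{3}}{2}\right) = - \frac{863}{2} + \frac{\sqrt{3}}{2}$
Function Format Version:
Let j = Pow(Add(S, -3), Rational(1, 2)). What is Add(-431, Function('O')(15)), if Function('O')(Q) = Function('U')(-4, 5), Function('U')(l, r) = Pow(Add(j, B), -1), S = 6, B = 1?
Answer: Add(Rational(-863, 2), Mul(Rational(1, 2), Pow(3, Rational(1, 2)))) ≈ -430.63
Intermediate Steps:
j = Pow(3, Rational(1, 2)) (j = Pow(Add(6, -3), Rational(1, 2)) = Pow(3, Rational(1, 2)) ≈ 1.7320)
Function('U')(l, r) = Pow(Add(1, Pow(3, Rational(1, 2))), -1) (Function('U')(l, r) = Pow(Add(Pow(3, Rational(1, 2)), 1), -1) = Pow(Add(1, Pow(3, Rational(1, 2))), -1))
Function('O')(Q) = Add(Rational(-1, 2), Mul(Rational(1, 2), Pow(3, Rational(1, 2))))
Add(-431, Function('O')(15)) = Add(-431, Add(Rational(-1, 2), Mul(Rational(1, 2), Pow(3, Rational(1, 2))))) = Add(Rational(-863, 2), Mul(Rational(1, 2), Pow(3, Rational(1, 2))))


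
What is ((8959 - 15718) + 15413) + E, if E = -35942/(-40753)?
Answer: 352712404/40753 ≈ 8654.9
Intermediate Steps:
E = 35942/40753 (E = -35942*(-1/40753) = 35942/40753 ≈ 0.88195)
((8959 - 15718) + 15413) + E = ((8959 - 15718) + 15413) + 35942/40753 = (-6759 + 15413) + 35942/40753 = 8654 + 35942/40753 = 352712404/40753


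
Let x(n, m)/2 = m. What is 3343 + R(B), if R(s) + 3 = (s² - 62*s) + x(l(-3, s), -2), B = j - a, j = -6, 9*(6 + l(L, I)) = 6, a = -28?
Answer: 2456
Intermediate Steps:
l(L, I) = -16/3 (l(L, I) = -6 + (⅑)*6 = -6 + ⅔ = -16/3)
x(n, m) = 2*m
B = 22 (B = -6 - 1*(-28) = -6 + 28 = 22)
R(s) = -7 + s² - 62*s (R(s) = -3 + ((s² - 62*s) + 2*(-2)) = -3 + ((s² - 62*s) - 4) = -3 + (-4 + s² - 62*s) = -7 + s² - 62*s)
3343 + R(B) = 3343 + (-7 + 22² - 62*22) = 3343 + (-7 + 484 - 1364) = 3343 - 887 = 2456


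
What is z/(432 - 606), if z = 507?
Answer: -169/58 ≈ -2.9138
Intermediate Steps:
z/(432 - 606) = 507/(432 - 606) = 507/(-174) = 507*(-1/174) = -169/58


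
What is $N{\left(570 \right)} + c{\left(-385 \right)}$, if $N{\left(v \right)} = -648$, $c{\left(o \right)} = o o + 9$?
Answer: $147586$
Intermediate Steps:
$c{\left(o \right)} = 9 + o^{2}$ ($c{\left(o \right)} = o^{2} + 9 = 9 + o^{2}$)
$N{\left(570 \right)} + c{\left(-385 \right)} = -648 + \left(9 + \left(-385\right)^{2}\right) = -648 + \left(9 + 148225\right) = -648 + 148234 = 147586$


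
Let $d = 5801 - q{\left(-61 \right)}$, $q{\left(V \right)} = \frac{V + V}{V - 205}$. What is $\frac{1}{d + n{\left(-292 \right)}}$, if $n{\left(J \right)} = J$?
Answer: $\frac{133}{732636} \approx 0.00018154$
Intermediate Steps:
$q{\left(V \right)} = \frac{2 V}{-205 + V}$
$d = \frac{771472}{133}$ ($d = 5801 - 2 \left(-61\right) \frac{1}{-205 - 61} = 5801 - 2 \left(-61\right) \frac{1}{-266} = 5801 - 2 \left(-61\right) \left(- \frac{1}{266}\right) = 5801 - \frac{61}{133} = \frac{771472}{133} \approx 5800.5$)
$\frac{1}{d + n{\left(-292 \right)}} = \frac{1}{\frac{771472}{133} - 292} = \frac{1}{\frac{732636}{133}} = \frac{133}{732636}$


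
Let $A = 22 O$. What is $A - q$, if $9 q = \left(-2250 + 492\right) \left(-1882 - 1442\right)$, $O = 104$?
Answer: $-647000$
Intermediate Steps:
$q = 649288$ ($q = \frac{\left(-2250 + 492\right) \left(-1882 - 1442\right)}{9} = \frac{\left(-1758\right) \left(-3324\right)}{9} = \frac{1}{9} \cdot 5843592 = 649288$)
$A = 2288$ ($A = 22 \cdot 104 = 2288$)
$A - q = 2288 - 649288 = -647000$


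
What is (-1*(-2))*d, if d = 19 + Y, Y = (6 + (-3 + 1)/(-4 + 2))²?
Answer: 136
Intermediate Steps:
Y = 49 (Y = (6 - 2/(-2))² = (6 - 2*(-½))² = (6 + 1)² = 7² = 49)
d = 68 (d = 19 + 49 = 68)
(-1*(-2))*d = -1*(-2)*68 = 2*68 = 136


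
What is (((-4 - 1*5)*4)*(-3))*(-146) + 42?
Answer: -15726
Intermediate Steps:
(((-4 - 1*5)*4)*(-3))*(-146) + 42 = (((-4 - 5)*4)*(-3))*(-146) + 42 = (-9*4*(-3))*(-146) + 42 = -36*(-3)*(-146) + 42 = 108*(-146) + 42 = -15768 + 42 = -15726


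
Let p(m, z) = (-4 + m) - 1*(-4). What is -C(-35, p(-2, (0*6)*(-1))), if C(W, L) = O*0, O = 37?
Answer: 0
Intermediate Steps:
p(m, z) = m (p(m, z) = (-4 + m) + 4 = m)
C(W, L) = 0 (C(W, L) = 37*0 = 0)
-C(-35, p(-2, (0*6)*(-1))) = -1*0 = 0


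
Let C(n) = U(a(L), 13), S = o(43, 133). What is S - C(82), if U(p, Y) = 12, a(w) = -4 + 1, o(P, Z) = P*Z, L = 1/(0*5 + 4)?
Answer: 5707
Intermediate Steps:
L = ¼ (L = 1/(0 + 4) = 1/4 = ¼ ≈ 0.25000)
a(w) = -3
S = 5719 (S = 43*133 = 5719)
C(n) = 12
S - C(82) = 5719 - 1*12 = 5719 - 12 = 5707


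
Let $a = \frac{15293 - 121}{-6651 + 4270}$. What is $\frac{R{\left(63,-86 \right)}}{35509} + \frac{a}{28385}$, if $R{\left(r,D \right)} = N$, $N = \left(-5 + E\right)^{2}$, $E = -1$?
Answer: $\frac{1894306112}{2399864579665} \approx 0.00078934$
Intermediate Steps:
$a = - \frac{15172}{2381}$ ($a = \frac{15172}{-2381} = 15172 \left(- \frac{1}{2381}\right) = - \frac{15172}{2381} \approx -6.3721$)
$N = 36$ ($N = \left(-5 - 1\right)^{2} = \left(-6\right)^{2} = 36$)
$R{\left(r,D \right)} = 36$
$\frac{R{\left(63,-86 \right)}}{35509} + \frac{a}{28385} = \frac{36}{35509} - \frac{15172}{2381 \cdot 28385} = 36 \cdot \frac{1}{35509} - \frac{15172}{67584685} = \frac{36}{35509} - \frac{15172}{67584685} = \frac{1894306112}{2399864579665}$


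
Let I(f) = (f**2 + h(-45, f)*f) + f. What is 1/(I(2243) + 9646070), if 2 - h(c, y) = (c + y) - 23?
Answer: 1/9805323 ≈ 1.0199e-7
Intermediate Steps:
h(c, y) = 25 - c - y (h(c, y) = 2 - ((c + y) - 23) = 2 - (-23 + c + y) = 2 + (23 - c - y) = 25 - c - y)
I(f) = f + f**2 + f*(70 - f) (I(f) = (f**2 + (25 - 1*(-45) - f)*f) + f = (f**2 + (25 + 45 - f)*f) + f = (f**2 + (70 - f)*f) + f = (f**2 + f*(70 - f)) + f = f + f**2 + f*(70 - f))
1/(I(2243) + 9646070) = 1/(71*2243 + 9646070) = 1/(159253 + 9646070) = 1/9805323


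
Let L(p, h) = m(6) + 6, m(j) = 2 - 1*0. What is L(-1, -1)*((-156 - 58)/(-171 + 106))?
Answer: 1712/65 ≈ 26.338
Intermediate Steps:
m(j) = 2 (m(j) = 2 + 0 = 2)
L(p, h) = 8 (L(p, h) = 2 + 6 = 8)
L(-1, -1)*((-156 - 58)/(-171 + 106)) = 8*((-156 - 58)/(-171 + 106)) = 8*(-214/(-65)) = 8*(-214*(-1/65)) = 8*(214/65) = 1712/65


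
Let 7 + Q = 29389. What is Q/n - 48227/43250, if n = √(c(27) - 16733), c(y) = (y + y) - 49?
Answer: -48227/43250 - 4897*I*√4182/1394 ≈ -1.1151 - 227.17*I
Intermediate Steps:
Q = 29382 (Q = -7 + 29389 = 29382)
c(y) = -49 + 2*y (c(y) = 2*y - 49 = -49 + 2*y)
n = 2*I*√4182 (n = √((-49 + 2*27) - 16733) = √((-49 + 54) - 16733) = √(5 - 16733) = √(-16728) = 2*I*√4182 ≈ 129.34*I)
Q/n - 48227/43250 = 29382/((2*I*√4182)) - 48227/43250 = 29382*(-I*√4182/8364) - 48227*1/43250 = -4897*I*√4182/1394 - 48227/43250 = -48227/43250 - 4897*I*√4182/1394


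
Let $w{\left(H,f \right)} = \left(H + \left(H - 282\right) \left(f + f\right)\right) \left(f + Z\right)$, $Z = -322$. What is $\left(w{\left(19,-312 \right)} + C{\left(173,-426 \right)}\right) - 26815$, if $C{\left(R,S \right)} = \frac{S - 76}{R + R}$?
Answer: $- \frac{18006855588}{173} \approx -1.0409 \cdot 10^{8}$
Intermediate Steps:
$w{\left(H,f \right)} = \left(-322 + f\right) \left(H + 2 f \left(-282 + H\right)\right)$ ($w{\left(H,f \right)} = \left(H + \left(H - 282\right) \left(f + f\right)\right) \left(f - 322\right) = \left(H + \left(-282 + H\right) 2 f\right) \left(-322 + f\right) = \left(H + 2 f \left(-282 + H\right)\right) \left(-322 + f\right) = \left(-322 + f\right) \left(H + 2 f \left(-282 + H\right)\right)$)
$C{\left(R,S \right)} = \frac{-76 + S}{2 R}$
$\left(w{\left(19,-312 \right)} + C{\left(173,-426 \right)}\right) - 26815 = \left(\left(- 564 \left(-312\right)^{2} - 6118 + 181608 \left(-312\right) - 12217 \left(-312\right) + 2 \cdot 19 \left(-312\right)^{2}\right) + \frac{-76 - 426}{2 \cdot 173}\right) - 26815 = \left(\left(\left(-564\right) 97344 - 6118 - 56661696 + 3811704 + 2 \cdot 19 \cdot 97344\right) + \frac{1}{2} \cdot \frac{1}{173} \left(-502\right)\right) - 26815 = \left(\left(-54902016 - 6118 - 56661696 + 3811704 + 3699072\right) - \frac{251}{173}\right) - 26815 = \left(-104059054 - \frac{251}{173}\right) - 26815 = - \frac{18002216593}{173} - 26815 = - \frac{18006855588}{173}$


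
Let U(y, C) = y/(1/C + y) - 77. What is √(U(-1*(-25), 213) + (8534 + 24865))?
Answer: √945249409822/5326 ≈ 182.55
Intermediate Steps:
U(y, C) = -77 + y/(y + 1/C) (U(y, C) = y/(y + 1/C) - 77 = -77 + y/(y + 1/C))
√(U(-1*(-25), 213) + (8534 + 24865)) = √((-77 - 76*213*(-1*(-25)))/(1 + 213*(-1*(-25))) + (8534 + 24865)) = √((-77 - 76*213*25)/(1 + 213*25) + 33399) = √((-77 - 404700)/(1 + 5325) + 33399) = √(-404777/5326 + 33399) = √(177478297/5326) = √945249409822/5326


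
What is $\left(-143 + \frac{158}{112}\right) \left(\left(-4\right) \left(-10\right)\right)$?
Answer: $- \frac{39645}{7} \approx -5663.6$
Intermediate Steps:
$\left(-143 + \frac{158}{112}\right) \left(\left(-4\right) \left(-10\right)\right) = \left(-143 + 158 \cdot \frac{1}{112}\right) 40 = \left(-143 + \frac{79}{56}\right) 40 = \left(- \frac{7929}{56}\right) 40 = - \frac{39645}{7}$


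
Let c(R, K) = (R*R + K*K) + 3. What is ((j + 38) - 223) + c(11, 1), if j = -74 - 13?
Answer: -147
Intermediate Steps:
c(R, K) = 3 + K² + R² (c(R, K) = (R² + K²) + 3 = (K² + R²) + 3 = 3 + K² + R²)
j = -87
((j + 38) - 223) + c(11, 1) = ((-87 + 38) - 223) + (3 + 1² + 11²) = (-49 - 223) + (3 + 1 + 121) = -272 + 125 = -147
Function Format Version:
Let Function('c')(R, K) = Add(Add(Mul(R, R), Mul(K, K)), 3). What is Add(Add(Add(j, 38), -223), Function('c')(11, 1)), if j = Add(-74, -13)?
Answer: -147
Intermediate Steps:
Function('c')(R, K) = Add(3, Pow(K, 2), Pow(R, 2)) (Function('c')(R, K) = Add(Add(Pow(R, 2), Pow(K, 2)), 3) = Add(Add(Pow(K, 2), Pow(R, 2)), 3) = Add(3, Pow(K, 2), Pow(R, 2)))
j = -87
Add(Add(Add(j, 38), -223), Function('c')(11, 1)) = Add(Add(Add(-87, 38), -223), Add(3, Pow(1, 2), Pow(11, 2))) = Add(Add(-49, -223), Add(3, 1, 121)) = Add(-272, 125) = -147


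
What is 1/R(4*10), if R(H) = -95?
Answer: -1/95 ≈ -0.010526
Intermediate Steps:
1/R(4*10) = 1/(-95) = -1/95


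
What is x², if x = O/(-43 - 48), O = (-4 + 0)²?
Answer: 256/8281 ≈ 0.030914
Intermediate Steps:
O = 16 (O = (-4)² = 16)
x = -16/91 (x = 16/(-43 - 48) = 16/(-91) = 16*(-1/91) = -16/91 ≈ -0.17582)
x² = (-16/91)² = 256/8281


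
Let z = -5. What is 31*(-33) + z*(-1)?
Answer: -1018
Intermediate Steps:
31*(-33) + z*(-1) = 31*(-33) - 5*(-1) = -1023 + 5 = -1018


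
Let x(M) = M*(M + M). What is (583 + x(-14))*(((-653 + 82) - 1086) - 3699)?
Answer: -5222100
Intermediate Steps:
x(M) = 2*M**2 (x(M) = M*(2*M) = 2*M**2)
(583 + x(-14))*(((-653 + 82) - 1086) - 3699) = (583 + 2*(-14)**2)*(((-653 + 82) - 1086) - 3699) = (583 + 2*196)*((-571 - 1086) - 3699) = (583 + 392)*(-1657 - 3699) = 975*(-5356) = -5222100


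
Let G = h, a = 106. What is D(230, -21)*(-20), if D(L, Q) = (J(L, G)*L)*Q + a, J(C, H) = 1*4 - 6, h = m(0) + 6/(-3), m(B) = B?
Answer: -195320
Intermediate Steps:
h = -2 (h = 0 + 6/(-3) = 0 + 6*(-⅓) = 0 - 2 = -2)
G = -2
J(C, H) = -2 (J(C, H) = 4 - 6 = -2)
D(L, Q) = 106 - 2*L*Q (D(L, Q) = (-2*L)*Q + 106 = -2*L*Q + 106 = 106 - 2*L*Q)
D(230, -21)*(-20) = (106 - 2*230*(-21))*(-20) = (106 + 9660)*(-20) = 9766*(-20) = -195320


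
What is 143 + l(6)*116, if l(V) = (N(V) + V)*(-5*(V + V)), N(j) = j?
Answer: -83377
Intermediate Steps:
l(V) = -20*V² (l(V) = (V + V)*(-5*(V + V)) = (2*V)*(-10*V) = -20*V²)
143 + l(6)*116 = 143 - 20*6²*116 = 143 - 20*36*116 = 143 - 720*116 = 143 - 83520 = -83377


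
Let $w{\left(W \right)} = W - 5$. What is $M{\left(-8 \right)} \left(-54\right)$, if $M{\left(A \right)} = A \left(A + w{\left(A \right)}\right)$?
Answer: $-9072$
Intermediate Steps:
$w{\left(W \right)} = -5 + W$
$M{\left(A \right)} = A \left(-5 + 2 A\right)$ ($M{\left(A \right)} = A \left(A + \left(-5 + A\right)\right) = A \left(-5 + 2 A\right)$)
$M{\left(-8 \right)} \left(-54\right) = - 8 \left(-5 + 2 \left(-8\right)\right) \left(-54\right) = - 8 \left(-5 - 16\right) \left(-54\right) = \left(-8\right) \left(-21\right) \left(-54\right) = 168 \left(-54\right) = -9072$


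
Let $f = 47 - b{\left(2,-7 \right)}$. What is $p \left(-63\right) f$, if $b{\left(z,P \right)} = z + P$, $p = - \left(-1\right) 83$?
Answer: $-271908$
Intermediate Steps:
$p = 83$ ($p = \left(-1\right) \left(-83\right) = 83$)
$b{\left(z,P \right)} = P + z$
$f = 52$ ($f = 47 - \left(-7 + 2\right) = 47 - -5 = 47 + 5 = 52$)
$p \left(-63\right) f = 83 \left(-63\right) 52 = \left(-5229\right) 52 = -271908$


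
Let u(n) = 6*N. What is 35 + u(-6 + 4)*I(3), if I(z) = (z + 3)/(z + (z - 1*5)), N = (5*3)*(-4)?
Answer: -2125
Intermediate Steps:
N = -60 (N = 15*(-4) = -60)
u(n) = -360 (u(n) = 6*(-60) = -360)
I(z) = (3 + z)/(-5 + 2*z) (I(z) = (3 + z)/(z + (z - 5)) = (3 + z)/(z + (-5 + z)) = (3 + z)/(-5 + 2*z))
35 + u(-6 + 4)*I(3) = 35 - 360*(3 + 3)/(-5 + 2*3) = 35 - 360*6/(-5 + 6) = 35 - 360*6/1 = 35 - 360*6 = 35 - 2160 = -2125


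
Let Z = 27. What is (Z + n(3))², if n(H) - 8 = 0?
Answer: 1225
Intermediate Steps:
n(H) = 8 (n(H) = 8 + 0 = 8)
(Z + n(3))² = (27 + 8)² = 35² = 1225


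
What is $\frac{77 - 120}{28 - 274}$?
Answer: $\frac{43}{246} \approx 0.1748$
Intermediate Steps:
$\frac{77 - 120}{28 - 274} = - \frac{43}{-246} = \left(-43\right) \left(- \frac{1}{246}\right) = \frac{43}{246}$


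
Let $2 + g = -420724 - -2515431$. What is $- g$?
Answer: $-2094705$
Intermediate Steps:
$g = 2094705$ ($g = -2 - -2094707 = -2 + \left(-420724 + 2515431\right) = -2 + 2094707 = 2094705$)
$- g = \left(-1\right) 2094705 = -2094705$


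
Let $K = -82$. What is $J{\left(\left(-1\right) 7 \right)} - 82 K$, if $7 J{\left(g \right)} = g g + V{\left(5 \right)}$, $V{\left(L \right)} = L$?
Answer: $\frac{47122}{7} \approx 6731.7$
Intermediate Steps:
$J{\left(g \right)} = \frac{5}{7} + \frac{g^{2}}{7}$ ($J{\left(g \right)} = \frac{g g + 5}{7} = \frac{g^{2} + 5}{7} = \frac{5 + g^{2}}{7} = \frac{5}{7} + \frac{g^{2}}{7}$)
$J{\left(\left(-1\right) 7 \right)} - 82 K = \left(\frac{5}{7} + \frac{\left(\left(-1\right) 7\right)^{2}}{7}\right) - -6724 = \left(\frac{5}{7} + \frac{\left(-7\right)^{2}}{7}\right) + 6724 = \left(\frac{5}{7} + \frac{1}{7} \cdot 49\right) + 6724 = \left(\frac{5}{7} + 7\right) + 6724 = \frac{54}{7} + 6724 = \frac{47122}{7}$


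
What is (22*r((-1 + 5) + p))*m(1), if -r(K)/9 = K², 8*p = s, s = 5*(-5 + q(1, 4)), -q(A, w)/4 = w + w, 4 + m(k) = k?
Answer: 6952473/32 ≈ 2.1726e+5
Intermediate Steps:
m(k) = -4 + k
q(A, w) = -8*w (q(A, w) = -4*(w + w) = -8*w)
s = -185 (s = 5*(-5 - 8*4) = 5*(-5 - 32) = 5*(-37) = -185)
p = -185/8 (p = (⅛)*(-185) = -185/8 ≈ -23.125)
r(K) = -9*K²
(22*r((-1 + 5) + p))*m(1) = (22*(-9*((-1 + 5) - 185/8)²))*(-4 + 1) = (22*(-9*(4 - 185/8)²))*(-3) = (22*(-9*(-153/8)²))*(-3) = (22*(-9*23409/64))*(-3) = (22*(-210681/64))*(-3) = -2317491/32*(-3) = 6952473/32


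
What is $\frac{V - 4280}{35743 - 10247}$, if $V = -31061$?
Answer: $- \frac{35341}{25496} \approx -1.3861$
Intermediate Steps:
$\frac{V - 4280}{35743 - 10247} = \frac{-31061 - 4280}{35743 - 10247} = - \frac{35341}{25496}$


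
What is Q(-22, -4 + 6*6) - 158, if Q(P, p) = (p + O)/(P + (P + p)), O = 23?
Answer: -1951/12 ≈ -162.58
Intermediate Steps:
Q(P, p) = (23 + p)/(p + 2*P) (Q(P, p) = (p + 23)/(P + (P + p)) = (23 + p)/(p + 2*P))
Q(-22, -4 + 6*6) - 158 = (23 + (-4 + 6*6))/((-4 + 6*6) + 2*(-22)) - 158 = (23 + (-4 + 36))/((-4 + 36) - 44) - 158 = (23 + 32)/(32 - 44) - 158 = 55/(-12) - 158 = -1/12*55 - 158 = -55/12 - 158 = -1951/12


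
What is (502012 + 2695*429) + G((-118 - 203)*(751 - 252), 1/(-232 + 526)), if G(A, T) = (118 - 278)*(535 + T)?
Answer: 231167269/147 ≈ 1.5726e+6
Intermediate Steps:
G(A, T) = -85600 - 160*T (G(A, T) = -160*(535 + T) = -85600 - 160*T)
(502012 + 2695*429) + G((-118 - 203)*(751 - 252), 1/(-232 + 526)) = (502012 + 2695*429) + (-85600 - 160/(-232 + 526)) = (502012 + 1156155) + (-85600 - 160/294) = 1658167 + (-85600 - 160*1/294) = 1658167 + (-85600 - 80/147) = 1658167 - 12583280/147 = 231167269/147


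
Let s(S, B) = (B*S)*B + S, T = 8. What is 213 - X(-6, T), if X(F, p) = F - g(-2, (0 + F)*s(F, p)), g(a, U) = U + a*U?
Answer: -2121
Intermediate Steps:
s(S, B) = S + S*B**2 (s(S, B) = S*B**2 + S = S + S*B**2)
g(a, U) = U + U*a
X(F, p) = F + F**2*(1 + p**2) (X(F, p) = F - (0 + F)*(F*(1 + p**2))*(1 - 2) = F - F*(F*(1 + p**2))*(-1) = F - F**2*(1 + p**2)*(-1) = F - (-1)*F**2*(1 + p**2) = F + F**2*(1 + p**2))
213 - X(-6, T) = 213 - (-6)*(1 - 6*(1 + 8**2)) = 213 - (-6)*(1 - 6*(1 + 64)) = 213 - (-6)*(1 - 6*65) = 213 - (-6)*(1 - 390) = 213 - (-6)*(-389) = 213 - 1*2334 = 213 - 2334 = -2121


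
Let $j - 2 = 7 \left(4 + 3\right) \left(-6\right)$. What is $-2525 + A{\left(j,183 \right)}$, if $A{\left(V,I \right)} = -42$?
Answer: $-2567$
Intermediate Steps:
$j = -292$ ($j = 2 + 7 \left(4 + 3\right) \left(-6\right) = 2 + 7 \cdot 7 \left(-6\right) = 2 + 49 \left(-6\right) = 2 - 294 = -292$)
$-2525 + A{\left(j,183 \right)} = -2525 - 42 = -2567$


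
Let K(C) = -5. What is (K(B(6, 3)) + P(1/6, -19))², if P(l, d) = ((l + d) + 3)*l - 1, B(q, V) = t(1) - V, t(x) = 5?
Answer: 96721/1296 ≈ 74.630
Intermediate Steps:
B(q, V) = 5 - V
P(l, d) = -1 + l*(3 + d + l) (P(l, d) = ((d + l) + 3)*l - 1 = (3 + d + l)*l - 1 = l*(3 + d + l) - 1 = -1 + l*(3 + d + l))
(K(B(6, 3)) + P(1/6, -19))² = (-5 + (-1 + (1/6)² + 3/6 - 19/6))² = (-5 + (-1 + (⅙)² + 3*(⅙) - 19*⅙))² = (-5 + (-1 + 1/36 + ½ - 19/6))² = (-5 - 131/36)² = (-311/36)² = 96721/1296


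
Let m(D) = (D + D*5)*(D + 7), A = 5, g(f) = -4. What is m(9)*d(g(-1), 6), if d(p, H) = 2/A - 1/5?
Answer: 864/5 ≈ 172.80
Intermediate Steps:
m(D) = 6*D*(7 + D) (m(D) = (D + 5*D)*(7 + D) = (6*D)*(7 + D) = 6*D*(7 + D))
d(p, H) = 1/5 (d(p, H) = 2/5 - 1/5 = 1/5)
m(9)*d(g(-1), 6) = (6*9*(7 + 9))*(1/5) = (6*9*16)*(1/5) = 864*(1/5) = 864/5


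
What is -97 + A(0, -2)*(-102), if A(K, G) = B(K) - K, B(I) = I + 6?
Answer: -709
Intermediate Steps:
B(I) = 6 + I
A(K, G) = 6 (A(K, G) = (6 + K) - K = 6)
-97 + A(0, -2)*(-102) = -97 + 6*(-102) = -97 - 612 = -709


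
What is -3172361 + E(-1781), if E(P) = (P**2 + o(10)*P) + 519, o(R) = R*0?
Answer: 119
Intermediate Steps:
o(R) = 0
E(P) = 519 + P**2 (E(P) = (P**2 + 0*P) + 519 = (P**2 + 0) + 519 = P**2 + 519 = 519 + P**2)
-3172361 + E(-1781) = -3172361 + (519 + (-1781)**2) = -3172361 + (519 + 3171961) = -3172361 + 3172480 = 119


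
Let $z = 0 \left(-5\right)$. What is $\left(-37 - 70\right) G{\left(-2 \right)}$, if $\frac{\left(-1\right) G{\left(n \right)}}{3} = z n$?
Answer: $0$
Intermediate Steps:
$z = 0$
$G{\left(n \right)} = 0$ ($G{\left(n \right)} = - 3 \cdot 0 n = \left(-3\right) 0 = 0$)
$\left(-37 - 70\right) G{\left(-2 \right)} = \left(-37 - 70\right) 0 = \left(-107\right) 0 = 0$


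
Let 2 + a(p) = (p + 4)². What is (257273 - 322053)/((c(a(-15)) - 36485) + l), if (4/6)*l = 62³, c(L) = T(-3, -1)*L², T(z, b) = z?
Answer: -16195/69631 ≈ -0.23258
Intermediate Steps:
a(p) = -2 + (4 + p)² (a(p) = -2 + (p + 4)² = -2 + (4 + p)²)
c(L) = -3*L²
l = 357492 (l = (3/2)*62³ = (3/2)*238328 = 357492)
(257273 - 322053)/((c(a(-15)) - 36485) + l) = (257273 - 322053)/((-3*(-2 + (4 - 15)²)² - 36485) + 357492) = -64780/((-3*(-2 + (-11)²)² - 36485) + 357492) = -64780/((-3*(-2 + 121)² - 36485) + 357492) = -64780/((-3*119² - 36485) + 357492) = -64780/((-3*14161 - 36485) + 357492) = -64780/((-42483 - 36485) + 357492) = -64780/(-78968 + 357492) = -64780/278524 = -64780*1/278524 = -16195/69631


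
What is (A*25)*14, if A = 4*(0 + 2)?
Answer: 2800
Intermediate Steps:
A = 8 (A = 4*2 = 8)
(A*25)*14 = (8*25)*14 = 200*14 = 2800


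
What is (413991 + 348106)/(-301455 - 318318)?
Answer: -108871/88539 ≈ -1.2296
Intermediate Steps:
(413991 + 348106)/(-301455 - 318318) = 762097/(-619773) = 762097*(-1/619773) = -108871/88539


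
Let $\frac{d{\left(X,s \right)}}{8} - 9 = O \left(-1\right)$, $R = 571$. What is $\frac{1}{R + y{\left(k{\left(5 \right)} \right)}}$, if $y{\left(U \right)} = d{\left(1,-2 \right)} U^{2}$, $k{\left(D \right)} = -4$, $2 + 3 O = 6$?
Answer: $\frac{3}{4657} \approx 0.00064419$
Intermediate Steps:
$O = \frac{4}{3}$ ($O = - \frac{2}{3} + \frac{1}{3} \cdot 6 = - \frac{2}{3} + 2 = \frac{4}{3} \approx 1.3333$)
$d{\left(X,s \right)} = \frac{184}{3}$ ($d{\left(X,s \right)} = 72 + 8 \cdot \frac{4}{3} \left(-1\right) = 72 + 8 \left(- \frac{4}{3}\right) = 72 - \frac{32}{3} = \frac{184}{3}$)
$y{\left(U \right)} = \frac{184 U^{2}}{3}$
$\frac{1}{R + y{\left(k{\left(5 \right)} \right)}} = \frac{1}{571 + \frac{184 \left(-4\right)^{2}}{3}} = \frac{1}{571 + \frac{184}{3} \cdot 16} = \frac{1}{571 + \frac{2944}{3}} = \frac{1}{\frac{4657}{3}} = \frac{3}{4657}$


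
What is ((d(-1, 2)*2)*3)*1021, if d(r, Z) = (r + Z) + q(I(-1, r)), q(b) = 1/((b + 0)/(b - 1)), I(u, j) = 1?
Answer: 6126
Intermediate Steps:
q(b) = (-1 + b)/b (q(b) = 1/(b/(-1 + b)) = (-1 + b)/b)
d(r, Z) = Z + r (d(r, Z) = (r + Z) + (-1 + 1)/1 = (Z + r) + 1*0 = (Z + r) + 0 = Z + r)
((d(-1, 2)*2)*3)*1021 = (((2 - 1)*2)*3)*1021 = ((1*2)*3)*1021 = (2*3)*1021 = 6*1021 = 6126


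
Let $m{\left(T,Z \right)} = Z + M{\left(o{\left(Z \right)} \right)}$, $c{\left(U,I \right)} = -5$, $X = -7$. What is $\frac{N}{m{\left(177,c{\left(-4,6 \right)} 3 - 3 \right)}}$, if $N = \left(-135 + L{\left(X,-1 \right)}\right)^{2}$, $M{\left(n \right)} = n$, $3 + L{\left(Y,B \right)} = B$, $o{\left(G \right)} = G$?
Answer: $- \frac{19321}{36} \approx -536.69$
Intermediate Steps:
$L{\left(Y,B \right)} = -3 + B$
$m{\left(T,Z \right)} = 2 Z$ ($m{\left(T,Z \right)} = Z + Z = 2 Z$)
$N = 19321$ ($N = \left(-135 - 4\right)^{2} = \left(-139\right)^{2} = 19321$)
$\frac{N}{m{\left(177,c{\left(-4,6 \right)} 3 - 3 \right)}} = \frac{19321}{2 \left(\left(-5\right) 3 - 3\right)} = \frac{19321}{2 \left(-15 - 3\right)} = \frac{19321}{2 \left(-18\right)} = \frac{19321}{-36} = 19321 \left(- \frac{1}{36}\right) = - \frac{19321}{36}$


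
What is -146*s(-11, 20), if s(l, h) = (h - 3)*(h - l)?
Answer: -76942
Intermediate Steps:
s(l, h) = (-3 + h)*(h - l)
-146*s(-11, 20) = -146*(20**2 - 3*20 + 3*(-11) - 1*20*(-11)) = -146*(400 - 60 - 33 + 220) = -146*527 = -76942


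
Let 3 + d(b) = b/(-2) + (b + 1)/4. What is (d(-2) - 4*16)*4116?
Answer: -272685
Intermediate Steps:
d(b) = -11/4 - b/4 (d(b) = -3 + (b/(-2) + (b + 1)/4) = -3 + (b*(-½) + (1 + b)*(¼)) = -3 + (-b/2 + (¼ + b/4)) = -3 + (¼ - b/4) = -11/4 - b/4)
(d(-2) - 4*16)*4116 = ((-11/4 - ¼*(-2)) - 4*16)*4116 = ((-11/4 + ½) - 64)*4116 = (-9/4 - 64)*4116 = -265/4*4116 = -272685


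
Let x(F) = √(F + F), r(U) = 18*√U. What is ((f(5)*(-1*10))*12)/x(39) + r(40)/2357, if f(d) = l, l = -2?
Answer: 36*√10/2357 + 40*√78/13 ≈ 27.223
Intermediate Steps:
f(d) = -2
x(F) = √2*√F (x(F) = √(2*F) = √2*√F)
((f(5)*(-1*10))*12)/x(39) + r(40)/2357 = (-(-2)*10*12)/((√2*√39)) + (18*√40)/2357 = (-2*(-10)*12)/(√78) + (18*(2*√10))*(1/2357) = (20*12)*(√78/78) + (36*√10)*(1/2357) = 240*(√78/78) + 36*√10/2357 = 40*√78/13 + 36*√10/2357 = 36*√10/2357 + 40*√78/13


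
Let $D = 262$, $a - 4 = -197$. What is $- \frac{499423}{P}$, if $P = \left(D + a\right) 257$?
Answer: $- \frac{499423}{17733} \approx -28.163$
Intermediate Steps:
$a = -193$ ($a = 4 - 197 = -193$)
$P = 17733$ ($P = \left(262 - 193\right) 257 = 69 \cdot 257 = 17733$)
$- \frac{499423}{P} = - \frac{499423}{17733}$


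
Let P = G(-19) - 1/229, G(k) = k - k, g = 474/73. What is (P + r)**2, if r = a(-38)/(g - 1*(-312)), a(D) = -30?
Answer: 305970064/31497375625 ≈ 0.0097141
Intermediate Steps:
g = 474/73 (g = 474*(1/73) = 474/73 ≈ 6.4931)
G(k) = 0
r = -73/775 (r = -30/(474/73 - 1*(-312)) = -30/(474/73 + 312) = -30/23250/73 = -30*73/23250 = -73/775 ≈ -0.094194)
P = -1/229 (P = 0 - 1/229 = -1/229 ≈ -0.0043668)
(P + r)**2 = (-1/229 - 73/775)**2 = (-17492/177475)**2 = 305970064/31497375625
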